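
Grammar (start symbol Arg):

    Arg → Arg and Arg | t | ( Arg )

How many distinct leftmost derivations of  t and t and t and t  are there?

5

Parse trees for t and t and t and t:
  [Arg [Arg t] and [Arg [Arg t] and [Arg [Arg t] and [Arg t]]]]
  [Arg [Arg t] and [Arg [Arg [Arg t] and [Arg t]] and [Arg t]]]
  [Arg [Arg [Arg t] and [Arg t]] and [Arg [Arg t] and [Arg t]]]
  [Arg [Arg [Arg t] and [Arg [Arg t] and [Arg t]]] and [Arg t]]
  [Arg [Arg [Arg [Arg t] and [Arg t]] and [Arg t]] and [Arg t]]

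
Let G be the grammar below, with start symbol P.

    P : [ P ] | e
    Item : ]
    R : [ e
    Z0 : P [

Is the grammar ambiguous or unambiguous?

Unambiguous

(Item, R, Z0 are unreachable from P, so their rules don't affect L(P).) L(P) is { openⁿ atom closeⁿ : n ≥ 0 }. The bracket depth fixes n, and the derivation is forced at every step.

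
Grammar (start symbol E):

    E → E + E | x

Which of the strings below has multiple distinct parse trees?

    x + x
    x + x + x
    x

x + x + x

x + x: 1 tree
x + x + x: 2 trees
x: 1 tree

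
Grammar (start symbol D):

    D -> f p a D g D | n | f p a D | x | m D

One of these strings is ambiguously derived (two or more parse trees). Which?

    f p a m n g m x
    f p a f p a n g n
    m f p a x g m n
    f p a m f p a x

f p a f p a n g n

f p a m n g m x: 1 tree
f p a f p a n g n: 2 trees
m f p a x g m n: 1 tree
f p a m f p a x: 1 tree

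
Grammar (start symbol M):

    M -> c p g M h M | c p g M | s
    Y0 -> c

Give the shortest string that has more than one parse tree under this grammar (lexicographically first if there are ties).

c p g c p g s h s

length 1: no string has ≥2 trees
length 4: no string has ≥2 trees
length 6: no string has ≥2 trees
length 7: no string has ≥2 trees
length 9: c p g c p g s h s has 2 parse trees

Two derivations of c p g c p g s h s:
  M ⇒ c p g M h M ⇒ c p g c p g M h M ⇒ c p g c p g s h M ⇒ c p g c p g s h s
  M ⇒ c p g M ⇒ c p g c p g M h M ⇒ c p g c p g s h M ⇒ c p g c p g s h s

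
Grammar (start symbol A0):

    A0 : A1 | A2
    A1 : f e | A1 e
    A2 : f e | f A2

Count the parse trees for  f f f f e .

1

Parse trees for f f f f e:
  [A0 [A2 f [A2 f [A2 f [A2 f e]]]]]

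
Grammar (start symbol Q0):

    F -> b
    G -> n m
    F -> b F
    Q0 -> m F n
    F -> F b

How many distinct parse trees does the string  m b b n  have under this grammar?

2

Parse trees for m b b n:
  [Q0 m [F b [F b]] n]
  [Q0 m [F [F b] b] n]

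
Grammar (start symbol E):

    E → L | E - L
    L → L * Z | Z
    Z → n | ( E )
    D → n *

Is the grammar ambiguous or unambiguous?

(D is unreachable from E, so its rules don't affect L(E).) This is a standard precedence ladder (E over L over Z), with each level left-recursive on its own operator ('-' at E, '*' at L). That structure is LR(1), hence unambiguous.

Unambiguous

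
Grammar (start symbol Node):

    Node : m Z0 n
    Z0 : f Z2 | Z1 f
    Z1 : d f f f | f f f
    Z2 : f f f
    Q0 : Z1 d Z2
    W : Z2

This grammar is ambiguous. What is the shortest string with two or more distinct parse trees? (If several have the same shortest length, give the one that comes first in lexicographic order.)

m f f f f n

length 6: m f f f f n has 2 parse trees

Two derivations of m f f f f n:
  Node ⇒ m Z0 n ⇒ m f Z2 n ⇒ m f f f f n
  Node ⇒ m Z0 n ⇒ m Z1 f n ⇒ m f f f f n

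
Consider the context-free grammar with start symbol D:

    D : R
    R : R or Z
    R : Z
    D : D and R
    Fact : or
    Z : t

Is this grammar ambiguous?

Unambiguous

(Fact is unreachable from D, so its rules don't affect L(D).) The grammar is stratified — D handles 'and' (left-recursive), R handles 'or', Z atoms. Each operator has a fixed associativity and precedence level, so every string has one parse.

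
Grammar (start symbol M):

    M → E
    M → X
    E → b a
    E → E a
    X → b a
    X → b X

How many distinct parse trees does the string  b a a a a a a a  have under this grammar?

Parse trees for b a a a a a a a:
  [M [E [E [E [E [E [E [E b a] a] a] a] a] a] a]]

1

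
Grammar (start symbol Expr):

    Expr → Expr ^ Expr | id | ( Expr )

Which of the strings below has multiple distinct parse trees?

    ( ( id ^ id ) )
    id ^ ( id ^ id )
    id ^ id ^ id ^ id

( ( id ^ id ) ): 1 tree
id ^ ( id ^ id ): 1 tree
id ^ id ^ id ^ id: 5 trees

id ^ id ^ id ^ id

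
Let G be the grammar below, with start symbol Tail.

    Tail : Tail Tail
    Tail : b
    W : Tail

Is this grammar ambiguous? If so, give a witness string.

Ambiguous

Witness: b b b

Derivation 1: Tail ⇒ Tail Tail ⇒ Tail Tail Tail ⇒ b Tail Tail ⇒ b b Tail ⇒ b b b
Derivation 2: Tail ⇒ Tail Tail ⇒ b Tail ⇒ b Tail Tail ⇒ b b Tail ⇒ b b b

Two distinct leftmost derivations for the same string.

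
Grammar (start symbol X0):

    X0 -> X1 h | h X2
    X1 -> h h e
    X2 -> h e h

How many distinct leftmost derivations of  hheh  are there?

2

Parse trees for hheh:
  [X0 [X1 h h e] h]
  [X0 h [X2 h e h]]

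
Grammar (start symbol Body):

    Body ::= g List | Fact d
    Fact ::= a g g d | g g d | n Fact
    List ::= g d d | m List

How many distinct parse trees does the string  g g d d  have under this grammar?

2

Parse trees for g g d d:
  [Body g [List g d d]]
  [Body [Fact g g d] d]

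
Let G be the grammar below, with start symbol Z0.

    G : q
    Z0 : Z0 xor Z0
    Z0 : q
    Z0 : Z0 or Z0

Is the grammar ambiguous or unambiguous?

Ambiguous

Witness: q or q or q

Derivation 1: Z0 ⇒ Z0 or Z0 ⇒ q or Z0 ⇒ q or Z0 or Z0 ⇒ q or q or Z0 ⇒ q or q or q
Derivation 2: Z0 ⇒ Z0 or Z0 ⇒ Z0 or Z0 or Z0 ⇒ q or Z0 or Z0 ⇒ q or q or Z0 ⇒ q or q or q

Two distinct leftmost derivations for the same string.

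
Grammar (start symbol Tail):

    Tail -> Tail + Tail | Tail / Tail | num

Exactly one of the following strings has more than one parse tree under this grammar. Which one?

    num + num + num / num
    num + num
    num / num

num + num + num / num: 5 trees
num + num: 1 tree
num / num: 1 tree

num + num + num / num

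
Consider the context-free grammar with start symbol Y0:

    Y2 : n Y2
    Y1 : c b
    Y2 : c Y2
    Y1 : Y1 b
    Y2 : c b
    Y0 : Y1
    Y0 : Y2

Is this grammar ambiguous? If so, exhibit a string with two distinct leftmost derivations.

Ambiguous

Witness: c b

Derivation 1: Y0 ⇒ Y1 ⇒ c b
Derivation 2: Y0 ⇒ Y2 ⇒ c b

Two distinct leftmost derivations for the same string.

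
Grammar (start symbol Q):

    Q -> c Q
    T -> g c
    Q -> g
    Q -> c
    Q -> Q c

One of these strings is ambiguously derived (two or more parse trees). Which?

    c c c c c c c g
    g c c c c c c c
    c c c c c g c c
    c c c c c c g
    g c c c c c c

c c c c c c c g: 1 tree
g c c c c c c c: 1 tree
c c c c c g c c: 21 trees
c c c c c c g: 1 tree
g c c c c c c: 1 tree

c c c c c g c c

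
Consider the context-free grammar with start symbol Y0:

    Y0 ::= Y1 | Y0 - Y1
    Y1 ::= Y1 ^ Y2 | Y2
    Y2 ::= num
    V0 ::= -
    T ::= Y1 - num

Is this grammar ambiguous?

Only Y0, Y1, Y2 are reachable from Y0; ignoring the rest: Y0 → Y0 - Y1 | Y1  ;  Y1 → Y1 ^ Y2 | Y2  — a left-associative chain with Y2 at the bottom. Each string factors uniquely by precedence.

Unambiguous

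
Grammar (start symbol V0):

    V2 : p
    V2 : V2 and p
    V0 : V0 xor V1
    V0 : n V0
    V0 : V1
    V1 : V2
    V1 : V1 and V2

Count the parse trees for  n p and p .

2

Parse trees for n p and p:
  [V0 n [V0 [V1 [V2 [V2 p] and p]]]]
  [V0 n [V0 [V1 [V1 [V2 p]] and [V2 p]]]]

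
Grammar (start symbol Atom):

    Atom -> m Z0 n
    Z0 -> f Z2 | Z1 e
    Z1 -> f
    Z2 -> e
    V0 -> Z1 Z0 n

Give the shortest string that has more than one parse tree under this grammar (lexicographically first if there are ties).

length 4: m f e n has 2 parse trees

Two derivations of m f e n:
  Atom ⇒ m Z0 n ⇒ m f Z2 n ⇒ m f e n
  Atom ⇒ m Z0 n ⇒ m Z1 e n ⇒ m f e n

m f e n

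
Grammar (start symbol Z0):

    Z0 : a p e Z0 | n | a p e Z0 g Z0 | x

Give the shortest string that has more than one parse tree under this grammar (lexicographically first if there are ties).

length 1: no string has ≥2 trees
length 4: no string has ≥2 trees
length 6: no string has ≥2 trees
length 7: no string has ≥2 trees
length 9: a p e a p e n g n has 2 parse trees

Two derivations of a p e a p e n g n:
  Z0 ⇒ a p e Z0 ⇒ a p e a p e Z0 g Z0 ⇒ a p e a p e n g Z0 ⇒ a p e a p e n g n
  Z0 ⇒ a p e Z0 g Z0 ⇒ a p e a p e Z0 g Z0 ⇒ a p e a p e n g Z0 ⇒ a p e a p e n g n

a p e a p e n g n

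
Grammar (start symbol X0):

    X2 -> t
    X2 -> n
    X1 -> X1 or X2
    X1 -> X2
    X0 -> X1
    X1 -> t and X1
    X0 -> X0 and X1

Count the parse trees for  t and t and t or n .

7

Parse trees for t and t and t or n:
  [X0 [X1 [X1 t and [X1 t and [X1 [X2 t]]]] or [X2 n]]]
  [X0 [X1 t and [X1 [X1 t and [X1 [X2 t]]] or [X2 n]]]]
  [X0 [X1 t and [X1 t and [X1 [X1 [X2 t]] or [X2 n]]]]]
  [X0 [X0 [X1 [X2 t]]] and [X1 [X1 t and [X1 [X2 t]]] or [X2 n]]]
  [X0 [X0 [X1 [X2 t]]] and [X1 t and [X1 [X1 [X2 t]] or [X2 n]]]]
  [X0 [X0 [X1 t and [X1 [X2 t]]]] and [X1 [X1 [X2 t]] or [X2 n]]]
  [X0 [X0 [X0 [X1 [X2 t]]] and [X1 [X2 t]]] and [X1 [X1 [X2 t]] or [X2 n]]]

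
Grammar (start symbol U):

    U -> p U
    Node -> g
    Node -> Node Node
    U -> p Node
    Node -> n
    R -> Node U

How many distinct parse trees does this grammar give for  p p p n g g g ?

5

Parse trees for p p p n g g g:
  [U p [U p [U p [Node [Node n] [Node [Node g] [Node [Node g] [Node g]]]]]]]
  [U p [U p [U p [Node [Node n] [Node [Node [Node g] [Node g]] [Node g]]]]]]
  [U p [U p [U p [Node [Node [Node n] [Node g]] [Node [Node g] [Node g]]]]]]
  [U p [U p [U p [Node [Node [Node n] [Node [Node g] [Node g]]] [Node g]]]]]
  [U p [U p [U p [Node [Node [Node [Node n] [Node g]] [Node g]] [Node g]]]]]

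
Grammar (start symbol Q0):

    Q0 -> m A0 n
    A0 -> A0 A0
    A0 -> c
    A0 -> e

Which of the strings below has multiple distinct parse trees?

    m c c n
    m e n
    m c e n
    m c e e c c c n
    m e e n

m c e e c c c n

m c c n: 1 tree
m e n: 1 tree
m c e n: 1 tree
m c e e c c c n: 42 trees
m e e n: 1 tree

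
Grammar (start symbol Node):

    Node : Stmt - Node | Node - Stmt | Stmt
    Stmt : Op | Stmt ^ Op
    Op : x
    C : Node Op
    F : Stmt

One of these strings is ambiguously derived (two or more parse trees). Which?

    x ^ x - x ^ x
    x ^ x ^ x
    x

x ^ x - x ^ x: 2 trees
x ^ x ^ x: 1 tree
x: 1 tree

x ^ x - x ^ x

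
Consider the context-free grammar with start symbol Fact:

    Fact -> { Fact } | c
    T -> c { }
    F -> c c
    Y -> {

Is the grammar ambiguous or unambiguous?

Unambiguous

(T, F, Y are unreachable from Fact, so their rules don't affect L(Fact).) Each string is a nest of matched brackets around a single atom. An opening bracket forces the recursive rule; an atom forces the base rule.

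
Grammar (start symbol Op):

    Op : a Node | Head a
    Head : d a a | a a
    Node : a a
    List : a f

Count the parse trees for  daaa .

1

Parse trees for daaa:
  [Op [Head d a a] a]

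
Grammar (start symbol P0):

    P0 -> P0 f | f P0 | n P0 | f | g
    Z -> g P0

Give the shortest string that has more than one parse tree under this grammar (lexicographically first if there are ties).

length 1: no string has ≥2 trees
length 2: f f has 2 parse trees

Two derivations of f f:
  P0 ⇒ P0 f ⇒ f f
  P0 ⇒ f P0 ⇒ f f

f f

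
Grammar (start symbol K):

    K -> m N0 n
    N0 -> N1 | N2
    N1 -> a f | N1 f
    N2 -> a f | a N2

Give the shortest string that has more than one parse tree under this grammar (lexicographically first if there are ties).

length 4: m a f n has 2 parse trees

Two derivations of m a f n:
  K ⇒ m N0 n ⇒ m N1 n ⇒ m a f n
  K ⇒ m N0 n ⇒ m N2 n ⇒ m a f n

m a f n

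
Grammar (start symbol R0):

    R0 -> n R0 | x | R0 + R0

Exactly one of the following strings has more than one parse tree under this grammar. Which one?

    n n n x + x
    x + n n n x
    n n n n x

n n n x + x

n n n x + x: 4 trees
x + n n n x: 1 tree
n n n n x: 1 tree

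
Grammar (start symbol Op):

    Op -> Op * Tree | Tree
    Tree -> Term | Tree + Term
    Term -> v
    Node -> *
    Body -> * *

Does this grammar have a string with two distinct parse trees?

Only Op, Tree, Term are reachable from Op; ignoring the rest: This is a standard precedence ladder (Op over Tree over Term), with each level left-recursive on its own operator ('*' at Op, '+' at Tree). That structure is LR(1), hence unambiguous.

Unambiguous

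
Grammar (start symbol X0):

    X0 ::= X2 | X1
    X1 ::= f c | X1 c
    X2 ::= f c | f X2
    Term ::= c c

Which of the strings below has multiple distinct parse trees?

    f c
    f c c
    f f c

f c

f c: 2 trees
f c c: 1 tree
f f c: 1 tree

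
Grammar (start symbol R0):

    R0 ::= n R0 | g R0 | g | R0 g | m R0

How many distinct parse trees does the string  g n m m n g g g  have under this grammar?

Parse trees for g n m m n g g g (showing first 6 of 29):
  [R0 g [R0 n [R0 [R0 [R0 m [R0 m [R0 n [R0 g]]]] g] g]]]
  [R0 g [R0 n [R0 [R0 m [R0 [R0 m [R0 n [R0 g]]] g]] g]]]
  [R0 g [R0 n [R0 [R0 m [R0 m [R0 n [R0 g [R0 g]]]]] g]]]
  [R0 g [R0 n [R0 [R0 m [R0 m [R0 n [R0 [R0 g] g]]]] g]]]
  [R0 g [R0 n [R0 [R0 m [R0 m [R0 [R0 n [R0 g]] g]]] g]]]
  [R0 g [R0 n [R0 m [R0 [R0 [R0 m [R0 n [R0 g]]] g] g]]]]

29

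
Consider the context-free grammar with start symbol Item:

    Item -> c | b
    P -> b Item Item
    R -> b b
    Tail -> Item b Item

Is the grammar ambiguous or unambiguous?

Unambiguous

Only Item is reachable from Item; ignoring the rest: Restricted to the reachable nonterminals, every rule has the form A → t or A → t B, and no two rules for the same A share a first terminal. The grammar encodes a DFA — one run per string.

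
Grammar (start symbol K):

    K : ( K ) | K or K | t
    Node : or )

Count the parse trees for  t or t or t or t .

Parse trees for t or t or t or t:
  [K [K t] or [K [K t] or [K [K t] or [K t]]]]
  [K [K t] or [K [K [K t] or [K t]] or [K t]]]
  [K [K [K t] or [K t]] or [K [K t] or [K t]]]
  [K [K [K t] or [K [K t] or [K t]]] or [K t]]
  [K [K [K [K t] or [K t]] or [K t]] or [K t]]

5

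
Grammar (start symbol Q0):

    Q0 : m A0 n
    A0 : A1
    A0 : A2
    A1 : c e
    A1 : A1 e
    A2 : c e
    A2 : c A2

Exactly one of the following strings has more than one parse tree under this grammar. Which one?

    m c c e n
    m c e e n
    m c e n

m c e n

m c c e n: 1 tree
m c e e n: 1 tree
m c e n: 2 trees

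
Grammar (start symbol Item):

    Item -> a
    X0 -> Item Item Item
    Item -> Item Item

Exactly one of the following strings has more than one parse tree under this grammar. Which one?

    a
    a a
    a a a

a: 1 tree
a a: 1 tree
a a a: 2 trees

a a a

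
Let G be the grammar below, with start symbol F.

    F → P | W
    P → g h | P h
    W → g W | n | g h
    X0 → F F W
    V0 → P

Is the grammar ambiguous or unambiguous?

Ambiguous

Witness: g h

Derivation 1: F ⇒ P ⇒ g h
Derivation 2: F ⇒ W ⇒ g h

Two distinct leftmost derivations for the same string.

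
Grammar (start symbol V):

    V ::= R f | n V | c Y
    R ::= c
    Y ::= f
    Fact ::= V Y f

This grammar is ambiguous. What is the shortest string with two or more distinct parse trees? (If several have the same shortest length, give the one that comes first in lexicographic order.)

c f

length 2: c f has 2 parse trees

Two derivations of c f:
  V ⇒ R f ⇒ c f
  V ⇒ c Y ⇒ c f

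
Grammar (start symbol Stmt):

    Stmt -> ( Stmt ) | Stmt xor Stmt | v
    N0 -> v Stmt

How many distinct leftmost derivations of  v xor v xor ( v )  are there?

Parse trees for v xor v xor ( v ):
  [Stmt [Stmt v] xor [Stmt [Stmt v] xor [Stmt ( [Stmt v] )]]]
  [Stmt [Stmt [Stmt v] xor [Stmt v]] xor [Stmt ( [Stmt v] )]]

2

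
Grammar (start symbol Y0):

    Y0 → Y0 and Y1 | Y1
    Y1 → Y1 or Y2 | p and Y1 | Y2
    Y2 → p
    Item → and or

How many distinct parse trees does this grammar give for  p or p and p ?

Parse trees for p or p and p:
  [Y0 [Y0 [Y1 [Y1 [Y2 p]] or [Y2 p]]] and [Y1 [Y2 p]]]

1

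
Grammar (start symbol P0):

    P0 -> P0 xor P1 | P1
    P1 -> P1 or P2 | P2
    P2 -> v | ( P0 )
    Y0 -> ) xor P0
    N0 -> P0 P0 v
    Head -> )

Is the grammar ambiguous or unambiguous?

(Y0, N0, Head are unreachable from P0, so their rules don't affect L(P0).) This is a standard precedence ladder (P0 over P1 over P2), with each level left-recursive on its own operator ('xor' at P0, 'or' at P1). That structure is LR(1), hence unambiguous.

Unambiguous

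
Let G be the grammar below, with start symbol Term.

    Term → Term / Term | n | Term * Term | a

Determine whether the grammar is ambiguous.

Witness: a * a * a

Derivation 1: Term ⇒ Term * Term ⇒ Term * Term * Term ⇒ a * Term * Term ⇒ a * a * Term ⇒ a * a * a
Derivation 2: Term ⇒ Term * Term ⇒ a * Term ⇒ a * Term * Term ⇒ a * a * Term ⇒ a * a * a

Two distinct leftmost derivations for the same string.

Ambiguous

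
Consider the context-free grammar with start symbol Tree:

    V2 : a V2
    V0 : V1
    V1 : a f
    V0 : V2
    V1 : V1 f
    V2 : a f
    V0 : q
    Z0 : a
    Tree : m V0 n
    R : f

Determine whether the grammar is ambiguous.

Witness: m a f n

Derivation 1: Tree ⇒ m V0 n ⇒ m V1 n ⇒ m a f n
Derivation 2: Tree ⇒ m V0 n ⇒ m V2 n ⇒ m a f n

Two distinct leftmost derivations for the same string.

Ambiguous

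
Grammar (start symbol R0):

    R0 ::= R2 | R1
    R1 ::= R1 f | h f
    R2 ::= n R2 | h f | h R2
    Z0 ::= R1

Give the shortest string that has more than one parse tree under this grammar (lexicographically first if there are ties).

h f

length 2: h f has 2 parse trees

Two derivations of h f:
  R0 ⇒ R2 ⇒ h f
  R0 ⇒ R1 ⇒ h f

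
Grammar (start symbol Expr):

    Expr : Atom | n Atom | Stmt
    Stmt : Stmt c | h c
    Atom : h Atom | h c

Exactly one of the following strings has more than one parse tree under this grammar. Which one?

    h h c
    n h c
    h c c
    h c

h c

h h c: 1 tree
n h c: 1 tree
h c c: 1 tree
h c: 2 trees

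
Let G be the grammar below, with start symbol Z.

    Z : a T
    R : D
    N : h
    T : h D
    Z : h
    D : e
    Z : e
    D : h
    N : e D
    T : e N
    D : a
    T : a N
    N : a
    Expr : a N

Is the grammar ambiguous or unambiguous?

Unambiguous

(R, Expr are unreachable from Z, so their rules don't affect L(Z).) The reachable rules are right-linear with at most one rule per (nonterminal, next-terminal) pair. Each input token forces the next rule, so parsing is deterministic.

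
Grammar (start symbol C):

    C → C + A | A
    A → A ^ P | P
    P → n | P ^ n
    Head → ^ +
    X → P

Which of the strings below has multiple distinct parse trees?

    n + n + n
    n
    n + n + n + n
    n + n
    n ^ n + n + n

n ^ n + n + n

n + n + n: 1 tree
n: 1 tree
n + n + n + n: 1 tree
n + n: 1 tree
n ^ n + n + n: 2 trees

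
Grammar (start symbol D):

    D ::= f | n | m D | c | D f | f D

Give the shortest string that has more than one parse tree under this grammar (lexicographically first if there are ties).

f f

length 1: no string has ≥2 trees
length 2: f f has 2 parse trees

Two derivations of f f:
  D ⇒ D f ⇒ f f
  D ⇒ f D ⇒ f f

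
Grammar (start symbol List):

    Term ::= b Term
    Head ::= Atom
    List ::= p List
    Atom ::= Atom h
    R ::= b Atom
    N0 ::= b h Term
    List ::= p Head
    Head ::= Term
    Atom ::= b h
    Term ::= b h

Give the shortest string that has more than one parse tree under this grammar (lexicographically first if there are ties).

p b h

length 3: p b h has 2 parse trees

Two derivations of p b h:
  List ⇒ p Head ⇒ p Atom ⇒ p b h
  List ⇒ p Head ⇒ p Term ⇒ p b h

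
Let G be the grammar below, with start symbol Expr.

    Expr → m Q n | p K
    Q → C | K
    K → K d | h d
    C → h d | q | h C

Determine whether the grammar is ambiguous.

Witness: m h d n

Derivation 1: Expr ⇒ m Q n ⇒ m C n ⇒ m h d n
Derivation 2: Expr ⇒ m Q n ⇒ m K n ⇒ m h d n

Two distinct leftmost derivations for the same string.

Ambiguous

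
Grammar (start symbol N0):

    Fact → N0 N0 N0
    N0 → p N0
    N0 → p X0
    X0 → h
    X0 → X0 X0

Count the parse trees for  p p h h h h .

Parse trees for p p h h h h:
  [N0 p [N0 p [X0 [X0 h] [X0 [X0 h] [X0 [X0 h] [X0 h]]]]]]
  [N0 p [N0 p [X0 [X0 h] [X0 [X0 [X0 h] [X0 h]] [X0 h]]]]]
  [N0 p [N0 p [X0 [X0 [X0 h] [X0 h]] [X0 [X0 h] [X0 h]]]]]
  [N0 p [N0 p [X0 [X0 [X0 h] [X0 [X0 h] [X0 h]]] [X0 h]]]]
  [N0 p [N0 p [X0 [X0 [X0 [X0 h] [X0 h]] [X0 h]] [X0 h]]]]

5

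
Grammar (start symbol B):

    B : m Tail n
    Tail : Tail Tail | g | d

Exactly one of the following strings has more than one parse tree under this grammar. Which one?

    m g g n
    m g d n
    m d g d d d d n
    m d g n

m d g d d d d n

m g g n: 1 tree
m g d n: 1 tree
m d g d d d d n: 42 trees
m d g n: 1 tree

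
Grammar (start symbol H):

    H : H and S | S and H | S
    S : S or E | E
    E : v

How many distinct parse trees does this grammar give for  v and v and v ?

Parse trees for v and v and v:
  [H [H [H [S [E v]]] and [S [E v]]] and [S [E v]]]
  [H [H [S [E v]] and [H [S [E v]]]] and [S [E v]]]
  [H [S [E v]] and [H [H [S [E v]]] and [S [E v]]]]
  [H [S [E v]] and [H [S [E v]] and [H [S [E v]]]]]

4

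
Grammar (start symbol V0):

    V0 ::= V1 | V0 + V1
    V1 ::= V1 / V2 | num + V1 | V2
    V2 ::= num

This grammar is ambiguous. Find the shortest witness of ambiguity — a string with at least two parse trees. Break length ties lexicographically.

length 1: no string has ≥2 trees
length 3: num + num has 2 parse trees

Two derivations of num + num:
  V0 ⇒ V1 ⇒ num + V1 ⇒ num + V2 ⇒ num + num
  V0 ⇒ V0 + V1 ⇒ V1 + V1 ⇒ V2 + V1 ⇒ num + V1 ⇒ num + V2 ⇒ num + num

num + num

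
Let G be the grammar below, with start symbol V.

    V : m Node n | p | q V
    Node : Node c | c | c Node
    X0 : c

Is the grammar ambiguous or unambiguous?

Witness: m c c n

Derivation 1: V ⇒ m Node n ⇒ m Node c n ⇒ m c c n
Derivation 2: V ⇒ m Node n ⇒ m c Node n ⇒ m c c n

Two distinct leftmost derivations for the same string.

Ambiguous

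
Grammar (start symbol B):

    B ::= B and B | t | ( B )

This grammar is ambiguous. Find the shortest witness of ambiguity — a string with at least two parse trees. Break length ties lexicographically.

t and t and t

length 1: no string has ≥2 trees
length 3: no string has ≥2 trees
length 5: t and t and t has 2 parse trees

Two derivations of t and t and t:
  B ⇒ B and B ⇒ B and B and B ⇒ t and B and B ⇒ t and t and B ⇒ t and t and t
  B ⇒ B and B ⇒ t and B ⇒ t and B and B ⇒ t and t and B ⇒ t and t and t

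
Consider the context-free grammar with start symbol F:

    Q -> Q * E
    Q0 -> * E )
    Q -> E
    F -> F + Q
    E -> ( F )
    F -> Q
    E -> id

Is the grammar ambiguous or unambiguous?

Only F, Q, E are reachable from F; ignoring the rest: This is a standard precedence ladder (F over Q over E), with each level left-recursive on its own operator ('+' at F, '*' at Q). That structure is LR(1), hence unambiguous.

Unambiguous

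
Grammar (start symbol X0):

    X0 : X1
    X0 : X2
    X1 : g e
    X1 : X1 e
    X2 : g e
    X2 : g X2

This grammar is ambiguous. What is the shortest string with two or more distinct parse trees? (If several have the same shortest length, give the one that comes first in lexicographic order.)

length 2: g e has 2 parse trees

Two derivations of g e:
  X0 ⇒ X1 ⇒ g e
  X0 ⇒ X2 ⇒ g e

g e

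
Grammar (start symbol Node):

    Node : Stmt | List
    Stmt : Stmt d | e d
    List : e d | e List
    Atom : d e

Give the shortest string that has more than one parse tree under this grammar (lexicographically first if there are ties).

e d

length 2: e d has 2 parse trees

Two derivations of e d:
  Node ⇒ Stmt ⇒ e d
  Node ⇒ List ⇒ e d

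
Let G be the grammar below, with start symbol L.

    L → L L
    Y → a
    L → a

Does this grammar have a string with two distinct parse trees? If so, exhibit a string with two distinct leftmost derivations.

Witness: a a a

Derivation 1: L ⇒ L L ⇒ L L L ⇒ a L L ⇒ a a L ⇒ a a a
Derivation 2: L ⇒ L L ⇒ a L ⇒ a L L ⇒ a a L ⇒ a a a

Two distinct leftmost derivations for the same string.

Ambiguous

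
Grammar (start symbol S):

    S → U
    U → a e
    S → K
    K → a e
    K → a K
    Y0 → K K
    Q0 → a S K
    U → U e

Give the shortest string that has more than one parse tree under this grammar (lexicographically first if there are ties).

a e

length 2: a e has 2 parse trees

Two derivations of a e:
  S ⇒ U ⇒ a e
  S ⇒ K ⇒ a e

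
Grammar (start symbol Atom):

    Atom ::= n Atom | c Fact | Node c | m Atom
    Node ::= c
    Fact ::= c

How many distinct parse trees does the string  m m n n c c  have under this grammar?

2

Parse trees for m m n n c c:
  [Atom m [Atom m [Atom n [Atom n [Atom c [Fact c]]]]]]
  [Atom m [Atom m [Atom n [Atom n [Atom [Node c] c]]]]]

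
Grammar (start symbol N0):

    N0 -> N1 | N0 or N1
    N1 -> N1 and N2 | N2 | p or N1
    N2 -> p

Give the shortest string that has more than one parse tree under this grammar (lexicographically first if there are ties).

p or p

length 1: no string has ≥2 trees
length 3: p or p has 2 parse trees

Two derivations of p or p:
  N0 ⇒ N1 ⇒ p or N1 ⇒ p or N2 ⇒ p or p
  N0 ⇒ N0 or N1 ⇒ N1 or N1 ⇒ N2 or N1 ⇒ p or N1 ⇒ p or N2 ⇒ p or p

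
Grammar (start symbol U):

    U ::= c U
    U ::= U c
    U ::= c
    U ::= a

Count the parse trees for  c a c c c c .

Parse trees for c a c c c c:
  [U c [U [U [U [U [U a] c] c] c] c]]
  [U [U c [U [U [U [U a] c] c] c]] c]
  [U [U [U c [U [U [U a] c] c]] c] c]
  [U [U [U [U c [U [U a] c]] c] c] c]
  [U [U [U [U [U c [U a]] c] c] c] c]

5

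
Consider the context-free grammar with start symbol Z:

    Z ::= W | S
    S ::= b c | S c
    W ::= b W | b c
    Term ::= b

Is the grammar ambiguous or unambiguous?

Witness: b c

Derivation 1: Z ⇒ W ⇒ b c
Derivation 2: Z ⇒ S ⇒ b c

Two distinct leftmost derivations for the same string.

Ambiguous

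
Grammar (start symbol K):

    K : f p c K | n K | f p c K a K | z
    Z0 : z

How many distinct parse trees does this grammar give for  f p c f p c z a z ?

2

Parse trees for f p c f p c z a z:
  [K f p c [K f p c [K z] a [K z]]]
  [K f p c [K f p c [K z]] a [K z]]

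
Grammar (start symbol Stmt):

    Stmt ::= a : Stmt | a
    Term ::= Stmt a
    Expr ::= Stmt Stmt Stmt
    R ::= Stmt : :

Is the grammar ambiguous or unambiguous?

Unambiguous

Only Stmt is reachable from Stmt; ignoring the rest: The reachable grammar is A → atom sep A | atom. Each atom is followed by either the separator (recurse) or end-of-string (stop) — no choice point.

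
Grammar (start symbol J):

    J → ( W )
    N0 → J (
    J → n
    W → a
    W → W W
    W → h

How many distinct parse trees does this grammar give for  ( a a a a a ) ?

14

Parse trees for ( a a a a a ) (showing first 6 of 14):
  [J ( [W [W a] [W [W a] [W [W a] [W [W a] [W a]]]]] )]
  [J ( [W [W a] [W [W a] [W [W [W a] [W a]] [W a]]]] )]
  [J ( [W [W a] [W [W [W a] [W a]] [W [W a] [W a]]]] )]
  [J ( [W [W a] [W [W [W a] [W [W a] [W a]]] [W a]]] )]
  [J ( [W [W a] [W [W [W [W a] [W a]] [W a]] [W a]]] )]
  [J ( [W [W [W a] [W a]] [W [W a] [W [W a] [W a]]]] )]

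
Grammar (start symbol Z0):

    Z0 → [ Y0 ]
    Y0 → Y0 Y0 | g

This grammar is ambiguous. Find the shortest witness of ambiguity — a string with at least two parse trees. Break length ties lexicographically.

[ g g g ]

length 3: no string has ≥2 trees
length 4: no string has ≥2 trees
length 5: [ g g g ] has 2 parse trees

Two derivations of [ g g g ]:
  Z0 ⇒ [ Y0 ] ⇒ [ Y0 Y0 ] ⇒ [ Y0 Y0 Y0 ] ⇒ [ g Y0 Y0 ] ⇒ [ g g Y0 ] ⇒ [ g g g ]
  Z0 ⇒ [ Y0 ] ⇒ [ Y0 Y0 ] ⇒ [ g Y0 ] ⇒ [ g Y0 Y0 ] ⇒ [ g g Y0 ] ⇒ [ g g g ]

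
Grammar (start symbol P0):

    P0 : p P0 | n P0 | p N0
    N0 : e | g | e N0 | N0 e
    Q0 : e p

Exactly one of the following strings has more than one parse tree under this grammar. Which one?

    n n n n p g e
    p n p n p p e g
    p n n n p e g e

p n n n p e g e

n n n n p g e: 1 tree
p n p n p p e g: 1 tree
p n n n p e g e: 2 trees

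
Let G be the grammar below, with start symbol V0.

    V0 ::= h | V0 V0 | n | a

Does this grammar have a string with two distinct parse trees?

Ambiguous

Witness: a a a

Derivation 1: V0 ⇒ V0 V0 ⇒ V0 V0 V0 ⇒ a V0 V0 ⇒ a a V0 ⇒ a a a
Derivation 2: V0 ⇒ V0 V0 ⇒ a V0 ⇒ a V0 V0 ⇒ a a V0 ⇒ a a a

Two distinct leftmost derivations for the same string.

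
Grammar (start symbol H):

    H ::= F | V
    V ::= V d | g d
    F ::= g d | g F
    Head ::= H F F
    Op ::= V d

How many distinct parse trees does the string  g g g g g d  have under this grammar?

Parse trees for g g g g g d:
  [H [F g [F g [F g [F g [F g d]]]]]]

1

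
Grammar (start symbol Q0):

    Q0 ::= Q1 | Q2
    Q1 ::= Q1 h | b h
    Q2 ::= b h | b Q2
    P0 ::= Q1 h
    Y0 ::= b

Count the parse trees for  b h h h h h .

Parse trees for b h h h h h:
  [Q0 [Q1 [Q1 [Q1 [Q1 [Q1 b h] h] h] h] h]]

1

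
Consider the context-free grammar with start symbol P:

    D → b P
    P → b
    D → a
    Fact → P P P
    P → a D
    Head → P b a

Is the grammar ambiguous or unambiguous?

Only P, D are reachable from P; ignoring the rest: Restricted to the reachable nonterminals, every rule has the form A → t or A → t B, and no two rules for the same A share a first terminal. The grammar encodes a DFA — one run per string.

Unambiguous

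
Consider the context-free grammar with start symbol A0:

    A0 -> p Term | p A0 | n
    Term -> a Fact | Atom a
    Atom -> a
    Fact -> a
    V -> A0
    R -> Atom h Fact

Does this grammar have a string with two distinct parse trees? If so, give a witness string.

Ambiguous

Witness: p a a

Derivation 1: A0 ⇒ p Term ⇒ p a Fact ⇒ p a a
Derivation 2: A0 ⇒ p Term ⇒ p Atom a ⇒ p a a

Two distinct leftmost derivations for the same string.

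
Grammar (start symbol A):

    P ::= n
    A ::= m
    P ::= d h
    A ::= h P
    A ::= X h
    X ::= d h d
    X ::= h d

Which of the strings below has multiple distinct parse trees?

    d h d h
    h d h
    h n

d h d h: 1 tree
h d h: 2 trees
h n: 1 tree

h d h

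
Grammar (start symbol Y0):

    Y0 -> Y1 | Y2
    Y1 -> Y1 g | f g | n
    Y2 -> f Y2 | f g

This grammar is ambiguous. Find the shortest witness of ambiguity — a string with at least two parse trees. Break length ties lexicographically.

length 1: no string has ≥2 trees
length 2: f g has 2 parse trees

Two derivations of f g:
  Y0 ⇒ Y1 ⇒ f g
  Y0 ⇒ Y2 ⇒ f g

f g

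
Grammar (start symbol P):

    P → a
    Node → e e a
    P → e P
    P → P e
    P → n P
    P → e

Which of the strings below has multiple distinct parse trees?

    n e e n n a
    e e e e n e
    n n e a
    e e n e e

e e n e e

n e e n n a: 1 tree
e e e e n e: 1 tree
n n e a: 1 tree
e e n e e: 5 trees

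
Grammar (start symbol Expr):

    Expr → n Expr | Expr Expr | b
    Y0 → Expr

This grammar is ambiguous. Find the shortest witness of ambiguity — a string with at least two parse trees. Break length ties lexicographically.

b b b

length 1: no string has ≥2 trees
length 2: no string has ≥2 trees
length 3: b b b has 2 parse trees

Two derivations of b b b:
  Expr ⇒ Expr Expr ⇒ Expr Expr Expr ⇒ b Expr Expr ⇒ b b Expr ⇒ b b b
  Expr ⇒ Expr Expr ⇒ b Expr ⇒ b Expr Expr ⇒ b b Expr ⇒ b b b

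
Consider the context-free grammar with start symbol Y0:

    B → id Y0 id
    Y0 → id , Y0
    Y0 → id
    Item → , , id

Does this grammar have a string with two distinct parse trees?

Unambiguous

Only Y0 is reachable from Y0; ignoring the rest: The reachable grammar is A → atom sep A | atom. Each atom is followed by either the separator (recurse) or end-of-string (stop) — no choice point.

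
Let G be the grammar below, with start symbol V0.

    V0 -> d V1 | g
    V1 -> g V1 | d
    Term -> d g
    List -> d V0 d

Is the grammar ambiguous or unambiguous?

Unambiguous

Only V0, V1 are reachable from V0; ignoring the rest: The reachable rules are right-linear with at most one rule per (nonterminal, next-terminal) pair. Each input token forces the next rule, so parsing is deterministic.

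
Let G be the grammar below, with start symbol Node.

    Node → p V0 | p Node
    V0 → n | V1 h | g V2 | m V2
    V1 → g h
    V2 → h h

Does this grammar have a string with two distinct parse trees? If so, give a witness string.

Ambiguous

Witness: p g h h

Derivation 1: Node ⇒ p V0 ⇒ p V1 h ⇒ p g h h
Derivation 2: Node ⇒ p V0 ⇒ p g V2 ⇒ p g h h

Two distinct leftmost derivations for the same string.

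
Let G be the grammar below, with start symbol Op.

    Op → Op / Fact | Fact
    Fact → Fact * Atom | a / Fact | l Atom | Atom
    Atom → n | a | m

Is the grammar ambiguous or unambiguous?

Witness: a / a

Derivation 1: Op ⇒ Op / Fact ⇒ Fact / Fact ⇒ Atom / Fact ⇒ a / Fact ⇒ a / Atom ⇒ a / a
Derivation 2: Op ⇒ Fact ⇒ a / Fact ⇒ a / Atom ⇒ a / a

Two distinct leftmost derivations for the same string.

Ambiguous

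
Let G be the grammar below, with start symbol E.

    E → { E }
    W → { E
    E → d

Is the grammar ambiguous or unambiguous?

Only E is reachable from E; ignoring the rest: L(E) is { openⁿ atom closeⁿ : n ≥ 0 }. The bracket depth fixes n, and the derivation is forced at every step.

Unambiguous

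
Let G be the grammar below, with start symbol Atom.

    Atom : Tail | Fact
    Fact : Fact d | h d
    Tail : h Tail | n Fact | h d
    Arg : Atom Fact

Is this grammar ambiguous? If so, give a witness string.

Witness: h d

Derivation 1: Atom ⇒ Tail ⇒ h d
Derivation 2: Atom ⇒ Fact ⇒ h d

Two distinct leftmost derivations for the same string.

Ambiguous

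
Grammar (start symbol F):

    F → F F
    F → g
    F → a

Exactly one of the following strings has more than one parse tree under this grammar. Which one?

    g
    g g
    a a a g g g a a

g: 1 tree
g g: 1 tree
a a a g g g a a: 429 trees

a a a g g g a a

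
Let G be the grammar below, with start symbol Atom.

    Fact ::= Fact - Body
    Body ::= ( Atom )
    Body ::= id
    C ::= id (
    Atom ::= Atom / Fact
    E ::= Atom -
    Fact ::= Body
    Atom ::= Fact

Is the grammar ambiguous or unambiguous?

Unambiguous

Only Atom, Fact, Body are reachable from Atom; ignoring the rest: Atom → Atom / Fact | Fact  ;  Fact → Fact - Body | Body  — a left-associative chain with Body at the bottom. Each string factors uniquely by precedence.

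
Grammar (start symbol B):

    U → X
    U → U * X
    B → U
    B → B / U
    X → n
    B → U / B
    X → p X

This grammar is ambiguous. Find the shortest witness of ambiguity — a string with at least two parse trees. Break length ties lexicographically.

n / n

length 1: no string has ≥2 trees
length 2: no string has ≥2 trees
length 3: n / n has 2 parse trees

Two derivations of n / n:
  B ⇒ B / U ⇒ U / U ⇒ X / U ⇒ n / U ⇒ n / X ⇒ n / n
  B ⇒ U / B ⇒ X / B ⇒ n / B ⇒ n / U ⇒ n / X ⇒ n / n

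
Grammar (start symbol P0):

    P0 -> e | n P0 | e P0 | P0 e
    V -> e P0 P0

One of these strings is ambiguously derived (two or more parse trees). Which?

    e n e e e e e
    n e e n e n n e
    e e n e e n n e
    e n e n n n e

e n e e e e e

e n e e e e e: 57 trees
n e e n e n n e: 1 tree
e e n e e n n e: 1 tree
e n e n n n e: 1 tree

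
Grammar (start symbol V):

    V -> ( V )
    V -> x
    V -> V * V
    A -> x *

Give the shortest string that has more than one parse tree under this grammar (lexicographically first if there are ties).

x * x * x

length 1: no string has ≥2 trees
length 3: no string has ≥2 trees
length 5: x * x * x has 2 parse trees

Two derivations of x * x * x:
  V ⇒ V * V ⇒ x * V ⇒ x * V * V ⇒ x * x * V ⇒ x * x * x
  V ⇒ V * V ⇒ V * V * V ⇒ x * V * V ⇒ x * x * V ⇒ x * x * x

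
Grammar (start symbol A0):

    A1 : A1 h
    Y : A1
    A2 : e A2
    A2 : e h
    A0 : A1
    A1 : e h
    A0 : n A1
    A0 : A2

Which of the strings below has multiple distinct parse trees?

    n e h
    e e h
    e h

n e h: 1 tree
e e h: 1 tree
e h: 2 trees

e h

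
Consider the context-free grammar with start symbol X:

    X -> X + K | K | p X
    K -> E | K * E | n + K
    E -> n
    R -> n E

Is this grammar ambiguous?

Witness: n + n

Derivation 1: X ⇒ X + K ⇒ K + K ⇒ E + K ⇒ n + K ⇒ n + E ⇒ n + n
Derivation 2: X ⇒ K ⇒ n + K ⇒ n + E ⇒ n + n

Two distinct leftmost derivations for the same string.

Ambiguous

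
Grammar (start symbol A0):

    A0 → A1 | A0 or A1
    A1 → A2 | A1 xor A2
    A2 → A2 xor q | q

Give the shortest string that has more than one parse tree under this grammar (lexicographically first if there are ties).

q xor q

length 1: no string has ≥2 trees
length 3: q xor q has 2 parse trees

Two derivations of q xor q:
  A0 ⇒ A1 ⇒ A2 ⇒ A2 xor q ⇒ q xor q
  A0 ⇒ A1 ⇒ A1 xor A2 ⇒ A2 xor A2 ⇒ q xor A2 ⇒ q xor q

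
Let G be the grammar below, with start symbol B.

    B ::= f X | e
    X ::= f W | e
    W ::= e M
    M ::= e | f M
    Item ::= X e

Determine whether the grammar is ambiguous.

Only B, X, W, M are reachable from B; ignoring the rest: Restricted to the reachable nonterminals, every rule has the form A → t or A → t B, and no two rules for the same A share a first terminal. The grammar encodes a DFA — one run per string.

Unambiguous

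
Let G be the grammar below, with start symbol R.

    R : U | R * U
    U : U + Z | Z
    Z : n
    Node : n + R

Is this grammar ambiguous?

Unambiguous

Only R, U, Z are reachable from R; ignoring the rest: R → R * U | U  ;  U → U + Z | Z  — a left-associative chain with Z at the bottom. Each string factors uniquely by precedence.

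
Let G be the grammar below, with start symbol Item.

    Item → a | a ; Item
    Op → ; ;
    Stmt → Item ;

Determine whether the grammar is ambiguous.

(Op, Stmt are unreachable from Item, so their rules don't affect L(Item).) Right-recursive list with a separator: after each atom, whether the separator follows determines the rule. One parse per string.

Unambiguous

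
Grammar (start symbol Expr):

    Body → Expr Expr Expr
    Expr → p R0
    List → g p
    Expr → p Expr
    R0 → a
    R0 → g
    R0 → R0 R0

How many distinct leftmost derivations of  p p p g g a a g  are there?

14

Parse trees for p p p g g a a g (showing first 6 of 14):
  [Expr p [Expr p [Expr p [R0 [R0 g] [R0 [R0 g] [R0 [R0 a] [R0 [R0 a] [R0 g]]]]]]]]
  [Expr p [Expr p [Expr p [R0 [R0 g] [R0 [R0 g] [R0 [R0 [R0 a] [R0 a]] [R0 g]]]]]]]
  [Expr p [Expr p [Expr p [R0 [R0 g] [R0 [R0 [R0 g] [R0 a]] [R0 [R0 a] [R0 g]]]]]]]
  [Expr p [Expr p [Expr p [R0 [R0 g] [R0 [R0 [R0 g] [R0 [R0 a] [R0 a]]] [R0 g]]]]]]
  [Expr p [Expr p [Expr p [R0 [R0 g] [R0 [R0 [R0 [R0 g] [R0 a]] [R0 a]] [R0 g]]]]]]
  [Expr p [Expr p [Expr p [R0 [R0 [R0 g] [R0 g]] [R0 [R0 a] [R0 [R0 a] [R0 g]]]]]]]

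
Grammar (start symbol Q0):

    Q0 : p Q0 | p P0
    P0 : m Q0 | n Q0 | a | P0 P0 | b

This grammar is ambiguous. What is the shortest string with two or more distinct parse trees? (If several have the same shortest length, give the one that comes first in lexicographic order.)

length 2: no string has ≥2 trees
length 3: no string has ≥2 trees
length 4: p a a a has 2 parse trees

Two derivations of p a a a:
  Q0 ⇒ p P0 ⇒ p P0 P0 ⇒ p a P0 ⇒ p a P0 P0 ⇒ p a a P0 ⇒ p a a a
  Q0 ⇒ p P0 ⇒ p P0 P0 ⇒ p P0 P0 P0 ⇒ p a P0 P0 ⇒ p a a P0 ⇒ p a a a

p a a a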